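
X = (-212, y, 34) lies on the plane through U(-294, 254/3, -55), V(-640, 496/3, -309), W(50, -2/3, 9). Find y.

199/3

Coplanarity requires UV · (UW × UX) = 0.
UV = (-346, 242/3, -254), UW = (344, -256/3, 64); the triple product is linear in y with coefficient -65232 and constant term 4327056.
Setting it to zero: y = 199/3.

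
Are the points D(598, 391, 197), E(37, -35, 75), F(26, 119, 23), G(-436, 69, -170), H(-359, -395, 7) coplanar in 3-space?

No

The plane through D, E, F has normal n = DE × DF = (40940, -27830, -91080) and equation n·P = -4342170.
Checking the remaining points: n·G = -4286510, n·H = -4342170.
Since n·G = -4286510 ≠ -4342170, G is off the plane and the points are not all coplanar.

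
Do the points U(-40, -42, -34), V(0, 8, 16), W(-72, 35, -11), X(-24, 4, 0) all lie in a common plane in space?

Yes

A normal to the plane through U, V, W is n = UV × UW = (-2700, -2520, 4680).
The plane has equation n·P = 54720. For X: n·X = 54720.
Equal, so X lies in the plane and all four are coplanar.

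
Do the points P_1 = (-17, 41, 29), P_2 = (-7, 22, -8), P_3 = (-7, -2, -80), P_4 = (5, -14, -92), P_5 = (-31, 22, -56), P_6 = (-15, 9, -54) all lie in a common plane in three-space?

No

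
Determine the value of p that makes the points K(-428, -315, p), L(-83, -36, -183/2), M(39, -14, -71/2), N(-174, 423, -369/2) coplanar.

-453/2

Coplanarity ⇔ det[KL; KM; KN] = 0.
Expanding, this is linear in p: (-58000)p + (-13137000) = 0.
So p = -453/2.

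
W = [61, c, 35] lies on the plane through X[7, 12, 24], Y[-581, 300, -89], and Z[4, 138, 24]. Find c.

A normal to the plane is n = XY × XZ = (14238, 339, -73224).
W lies in the plane iff n · XW = 0.
This gives (339)c + (-40680) = 0, so c = 120.

120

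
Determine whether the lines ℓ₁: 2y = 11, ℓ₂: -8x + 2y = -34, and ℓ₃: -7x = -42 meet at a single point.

No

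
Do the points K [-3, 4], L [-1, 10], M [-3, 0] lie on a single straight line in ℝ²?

No

KL = (2, 6), KM = (0, -4).
det[KL; KM] = (2)(-4) − (6)(0) = -8.
The determinant is nonzero, so they are not collinear.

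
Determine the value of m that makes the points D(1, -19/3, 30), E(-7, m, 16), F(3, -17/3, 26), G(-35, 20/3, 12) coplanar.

-2/3

The points are coplanar iff DE · (DF × DG) = 0.
Expanding, this is linear in m: (180)m + (120) = 0.
So m = -2/3.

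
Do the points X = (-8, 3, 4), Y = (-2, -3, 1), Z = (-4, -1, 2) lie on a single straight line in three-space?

Yes

XY = (6, -6, -3), XZ = (4, -4, -2).
Each component of XZ is 2/3 times the corresponding component of XY, so XZ = 2/3·XY and the points are collinear.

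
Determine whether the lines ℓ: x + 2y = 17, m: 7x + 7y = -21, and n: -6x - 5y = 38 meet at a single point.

Yes

Intersecting ℓ and m: solving the 2×2 system gives (x, y) = (-23, 20).
Substitute into n: (-6)(-23) + (-5)(20) = 38.
This equals 38, so (-23, 20) lies on all three lines and they are concurrent.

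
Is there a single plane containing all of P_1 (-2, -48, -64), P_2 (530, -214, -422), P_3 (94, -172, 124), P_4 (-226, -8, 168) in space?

The four points are coplanar iff the 3×3 determinant with rows P_1P_2, P_1P_3, P_1P_4 is zero.
Rows: (532, -166, -358), (96, -124, 188), (-224, 40, 232).
Expanding along the first row: (532)(-36288) − (-166)(64384) + (-358)(-23936) = -48384.
Nonzero ⇒ not coplanar.

No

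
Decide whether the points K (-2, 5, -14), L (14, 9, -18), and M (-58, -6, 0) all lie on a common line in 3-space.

KL = (16, 4, -4), KM = (-56, -11, 14).
KL × KM = (12, 0, 48).
The cross product is nonzero, so the points do not lie on one line.

No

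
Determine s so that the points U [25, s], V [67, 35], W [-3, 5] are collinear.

The three points are collinear iff det[UV; UW] = 0.
This determinant is linear in s: (-70)s + (1190) = 0, so s = 17.

17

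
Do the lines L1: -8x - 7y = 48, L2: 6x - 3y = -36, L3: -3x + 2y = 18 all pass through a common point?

Yes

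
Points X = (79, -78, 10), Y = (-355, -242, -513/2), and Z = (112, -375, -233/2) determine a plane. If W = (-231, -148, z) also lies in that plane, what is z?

Coplanarity requires XY · (XZ × XW) = 0.
XY = (-434, -164, -533/2), XZ = (33, -297, -253/2); the triple product is linear in z with coefficient 134310 and constant term 21220980.
Setting it to zero: z = -158.

-158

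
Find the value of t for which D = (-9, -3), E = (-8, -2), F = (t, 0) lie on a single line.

Collinearity: (F − D) must be parallel to (E − D) = (1, 1).
Cross-multiplying the components: (t − (-9))·(1) = (3)·(1).
Solving gives t = -6.

-6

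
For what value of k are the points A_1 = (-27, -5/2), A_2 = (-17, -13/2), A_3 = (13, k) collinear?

The three points are collinear iff det[A_1A_2; A_1A_3] = 0.
This determinant is linear in k: (10)k + (185) = 0, so k = -37/2.

-37/2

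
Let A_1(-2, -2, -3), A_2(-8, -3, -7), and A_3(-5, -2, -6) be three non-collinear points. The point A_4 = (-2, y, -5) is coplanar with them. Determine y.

-1

The plane through A_1, A_2, A_3 has equation 3x − 6y − 3z = 15.
Substituting A_4: (-6)y + (9) = 15, so y = -1.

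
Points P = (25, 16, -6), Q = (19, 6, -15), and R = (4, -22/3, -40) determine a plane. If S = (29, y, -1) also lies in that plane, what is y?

82/3

Coplanarity requires PQ · (PR × PS) = 0.
PQ = (-6, -10, -9), PR = (-21, -70/3, -34); the triple product is linear in y with coefficient -15 and constant term 410.
Setting it to zero: y = 82/3.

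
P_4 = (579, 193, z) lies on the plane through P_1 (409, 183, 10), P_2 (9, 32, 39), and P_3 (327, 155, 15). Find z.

15

Coplanarity requires P_1P_2 · (P_1P_3 × P_1P_4) = 0.
P_1P_2 = (-400, -151, 29), P_1P_3 = (-82, -28, 5); the triple product is linear in z with coefficient -1182 and constant term 17730.
Setting it to zero: z = 15.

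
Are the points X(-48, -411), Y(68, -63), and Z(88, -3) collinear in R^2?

Yes

XY = (116, 348), XZ = (136, 408).
Twice the signed area of △XYZ is (116)(408) − (348)(136) = 0.
The triangle is degenerate (zero area), so the points are collinear.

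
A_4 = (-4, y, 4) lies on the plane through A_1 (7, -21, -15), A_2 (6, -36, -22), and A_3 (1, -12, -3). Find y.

A normal to the plane is n = A_1A_2 × A_1A_3 = (-117, 54, -99).
A_4 lies in the plane iff n · A_1A_4 = 0.
This gives (54)y + (540) = 0, so y = -10.

-10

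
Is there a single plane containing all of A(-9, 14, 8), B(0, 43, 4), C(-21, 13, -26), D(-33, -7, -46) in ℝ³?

No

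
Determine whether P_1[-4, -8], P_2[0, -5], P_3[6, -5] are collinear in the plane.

P_1P_2 = (4, 3), P_1P_3 = (10, 3).
det[P_1P_2; P_1P_3] = (4)(3) − (3)(10) = -18.
The determinant is nonzero, so they are not collinear.

No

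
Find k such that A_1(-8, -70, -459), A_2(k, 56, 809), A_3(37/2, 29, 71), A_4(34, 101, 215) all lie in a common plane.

35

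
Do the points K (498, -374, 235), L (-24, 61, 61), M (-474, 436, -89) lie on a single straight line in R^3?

Yes

KL = (-522, 435, -174), KM = (-972, 810, -324).
KL × KM = (0, 0, 0).
The cross product vanishes, so the three points are collinear.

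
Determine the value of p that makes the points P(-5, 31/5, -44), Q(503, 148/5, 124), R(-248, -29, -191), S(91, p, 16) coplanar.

Coplanarity ⇔ det[PQ; PR; PS] = 0.
Expanding, this is linear in p: (33852)p + (-3520608/5) = 0.
So p = 104/5.

104/5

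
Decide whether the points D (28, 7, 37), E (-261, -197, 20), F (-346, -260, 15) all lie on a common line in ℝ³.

No

DE = (-289, -204, -17), DF = (-374, -267, -22).
Comparing components 2 and 3: (-204)(-22) − (-17)(-267) = -51 ≠ 0, so DE and DF are not parallel and the points are not collinear.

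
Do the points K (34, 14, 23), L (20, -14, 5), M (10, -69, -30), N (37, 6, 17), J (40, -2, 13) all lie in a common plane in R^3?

No

The plane through K, L, M has normal n = KL × KM = (-10, -310, 490) and equation n·P = 6590.
Checking the remaining points: n·N = 6100, n·J = 6590.
Since n·N = 6100 ≠ 6590, N is off the plane and the points are not all coplanar.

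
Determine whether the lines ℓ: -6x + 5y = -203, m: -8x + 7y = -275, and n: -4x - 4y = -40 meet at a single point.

The three lines meet at one point iff the augmented coefficient matrix [aᵢ bᵢ cᵢ] has rank < 3, i.e. its determinant vanishes.
Here the determinant is 0.
It vanishes, so the lines are concurrent at (23, -13).

Yes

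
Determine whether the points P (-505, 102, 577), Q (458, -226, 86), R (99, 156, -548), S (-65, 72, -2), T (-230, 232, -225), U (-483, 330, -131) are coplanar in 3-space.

The plane through P, Q, R has normal n = PQ × PR = (395514, 786811, 250114) and equation n·X = 24835930.
Checking the remaining points: n·S = 30441754, n·T = 35296282, n·U = 35849434.
Since n·S = 30441754 ≠ 24835930, S is off the plane and the points are not all coplanar.

No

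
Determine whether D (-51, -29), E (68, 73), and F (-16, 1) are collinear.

DE = (119, 102), DF = (35, 30).
Twice the signed area of △DEF is (119)(30) − (102)(35) = 0.
The triangle is degenerate (zero area), so the points are collinear.

Yes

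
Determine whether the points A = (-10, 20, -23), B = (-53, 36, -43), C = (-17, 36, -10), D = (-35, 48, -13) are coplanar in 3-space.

The four points are coplanar iff the 3×3 determinant with rows AB, AC, AD is zero.
Rows: (-43, 16, -20), (-7, 16, 13), (-25, 28, 10).
Expanding along the first row: (-43)(-204) − (16)(255) + (-20)(204) = 612.
Nonzero ⇒ not coplanar.

No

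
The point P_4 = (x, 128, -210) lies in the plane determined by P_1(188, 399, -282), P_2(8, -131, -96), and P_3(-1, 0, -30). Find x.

107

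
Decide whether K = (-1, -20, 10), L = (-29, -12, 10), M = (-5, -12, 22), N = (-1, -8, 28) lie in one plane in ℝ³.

No

The four points are coplanar iff the 3×3 determinant with rows KL, KM, KN is zero.
Rows: (-28, 8, 0), (-4, 8, 12), (0, 12, 18).
Expanding along the first row: (-28)(0) − (8)(-72) + (0)(-48) = 576.
Nonzero ⇒ not coplanar.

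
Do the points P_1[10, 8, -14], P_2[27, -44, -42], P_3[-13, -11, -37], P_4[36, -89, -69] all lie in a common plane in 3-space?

A normal to the plane through P_1, P_2, P_3 is n = P_1P_2 × P_1P_3 = (664, 1035, -1519).
The plane has equation n·P = 36186. For P_4: n·P_4 = 36600.
36600 ≠ 36186, so P_4 is off the plane.

No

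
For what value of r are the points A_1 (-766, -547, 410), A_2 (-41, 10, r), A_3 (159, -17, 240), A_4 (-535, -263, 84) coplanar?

Normal to plane A_1A_3A_4: n = (-124500, 262280, 140270); plane equation n·P = 9410540.
Requiring n·A_2 = 9410540: (140270)r + (7727300) = 9410540.
So r = 12.

12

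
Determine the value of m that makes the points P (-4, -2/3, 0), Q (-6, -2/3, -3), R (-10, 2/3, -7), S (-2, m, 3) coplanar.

-2/3

The points are coplanar iff PQ · (PR × PS) = 0.
Expanding, this is linear in m: (4)m + (8/3) = 0.
So m = -2/3.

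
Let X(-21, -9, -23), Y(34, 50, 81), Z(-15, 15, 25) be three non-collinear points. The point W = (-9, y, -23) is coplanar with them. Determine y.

-7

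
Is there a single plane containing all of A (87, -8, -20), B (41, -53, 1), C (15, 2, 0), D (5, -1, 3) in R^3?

A normal to the plane through A, B, C is n = AB × AC = (-1110, -592, -3700).
The plane has equation n·P = -17834. For D: n·D = -16058.
-16058 ≠ -17834, so D is off the plane.

No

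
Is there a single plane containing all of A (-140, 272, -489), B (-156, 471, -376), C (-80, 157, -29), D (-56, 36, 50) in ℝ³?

Yes

The four points are coplanar iff the 3×3 determinant with rows AB, AC, AD is zero.
Rows: (-16, 199, 113), (60, -115, 460), (84, -236, 539).
Expanding along the first row: (-16)(46575) − (199)(-6300) + (113)(-4500) = 0.
Zero determinant ⇒ coplanar.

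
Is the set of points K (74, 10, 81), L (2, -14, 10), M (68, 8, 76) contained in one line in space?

KL = (-72, -24, -71), KM = (-6, -2, -5).
Comparing components 2 and 3: (-24)(-5) − (-71)(-2) = -22 ≠ 0, so KL and KM are not parallel and the points are not collinear.

No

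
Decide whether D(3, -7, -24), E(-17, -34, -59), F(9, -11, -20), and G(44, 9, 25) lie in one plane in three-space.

No

The four points are coplanar iff the 3×3 determinant with rows DE, DF, DG is zero.
Rows: (-20, -27, -35), (6, -4, 4), (41, 16, 49).
Expanding along the first row: (-20)(-260) − (-27)(130) + (-35)(260) = -390.
Nonzero ⇒ not coplanar.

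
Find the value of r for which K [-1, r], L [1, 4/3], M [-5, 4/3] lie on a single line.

4/3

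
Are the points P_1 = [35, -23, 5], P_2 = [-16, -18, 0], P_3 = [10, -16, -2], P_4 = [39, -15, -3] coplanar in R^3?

Yes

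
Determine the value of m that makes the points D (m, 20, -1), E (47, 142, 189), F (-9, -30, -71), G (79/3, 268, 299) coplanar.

The points are coplanar iff DE · (DF × DG) = 0.
Expanding, this is linear in m: (-13840)m + (41520) = 0.
So m = 3.

3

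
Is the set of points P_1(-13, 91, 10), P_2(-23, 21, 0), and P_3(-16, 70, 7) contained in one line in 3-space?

Yes

P_1P_2 = (-10, -70, -10), P_1P_3 = (-3, -21, -3).
Each component of P_1P_3 is 3/10 times the corresponding component of P_1P_2, so P_1P_3 = 3/10·P_1P_2 and the points are collinear.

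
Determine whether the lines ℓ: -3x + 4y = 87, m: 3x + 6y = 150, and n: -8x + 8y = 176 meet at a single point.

No

Intersecting ℓ and m: solving the 2×2 system gives (x, y) = (13/5, 237/10).
Substitute into n: (-8)(13/5) + (8)(237/10) = 844/5.
But n requires 176 ≠ 844/5, so the three lines have no common point.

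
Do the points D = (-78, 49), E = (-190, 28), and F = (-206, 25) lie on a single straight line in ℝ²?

DE = (-112, -21), DF = (-128, -24).
det[DE; DF] = (-112)(-24) − (-21)(-128) = 0.
The determinant is zero, so the points are collinear.

Yes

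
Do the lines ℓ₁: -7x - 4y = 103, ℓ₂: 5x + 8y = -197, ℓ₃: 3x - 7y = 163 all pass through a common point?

No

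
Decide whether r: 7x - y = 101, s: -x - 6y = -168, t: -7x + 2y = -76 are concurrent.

Yes

Intersecting r and s: solving the 2×2 system gives (x, y) = (18, 25).
Substitute into t: (-7)(18) + (2)(25) = -76.
This equals -76, so (18, 25) lies on all three lines and they are concurrent.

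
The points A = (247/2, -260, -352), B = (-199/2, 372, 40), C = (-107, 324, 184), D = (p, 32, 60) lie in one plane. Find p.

-12

The points are coplanar iff AB · (AC × AD) = 0.
Expanding, this is linear in p: (109824)p + (1317888) = 0.
So p = -12.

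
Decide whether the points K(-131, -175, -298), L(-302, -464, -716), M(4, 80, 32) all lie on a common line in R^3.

No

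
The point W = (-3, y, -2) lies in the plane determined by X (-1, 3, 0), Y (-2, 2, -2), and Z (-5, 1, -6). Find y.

3

The plane through X, Y, Z has equation 2x + 2y − 2z = 4.
Substituting W: (2)y + (-2) = 4, so y = 3.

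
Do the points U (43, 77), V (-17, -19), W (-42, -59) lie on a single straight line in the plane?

UV = (-60, -96), UW = (-85, -136).
Checking proportionality: UW = 17/12·UV, so the vectors are parallel and the points are collinear.

Yes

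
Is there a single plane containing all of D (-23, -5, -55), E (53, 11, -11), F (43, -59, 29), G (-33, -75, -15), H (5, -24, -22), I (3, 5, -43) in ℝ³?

The plane through D, E, F has normal n = DE × DF = (3720, -3480, -5160) and equation n·P = 215640.
Checking the remaining points: n·G = 215640, n·H = 215640, n·I = 215640.
All equal 215640, so all 6 points lie in one plane.

Yes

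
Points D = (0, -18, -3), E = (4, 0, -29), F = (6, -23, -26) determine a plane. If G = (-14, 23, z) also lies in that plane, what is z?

A normal to the plane is n = DE × DF = (-544, -64, -128).
G lies in the plane iff n · DG = 0.
This gives (-128)z + (4608) = 0, so z = 36.

36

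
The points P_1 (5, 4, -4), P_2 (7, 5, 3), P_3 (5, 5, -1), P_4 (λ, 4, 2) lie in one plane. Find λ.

Normal to plane P_1P_2P_3: n = (-4, -6, 2); plane equation n·P = -52.
Requiring n·P_4 = -52: (-4)λ + (-20) = -52.
So λ = 8.

8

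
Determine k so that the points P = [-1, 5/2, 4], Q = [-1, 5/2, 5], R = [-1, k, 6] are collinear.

Collinearity requires PQ × PR = 0; each component is linear in k.
The x-component gives (-1)k + (5/2) = 0, so k = 5/2.
The remaining components then also vanish.

5/2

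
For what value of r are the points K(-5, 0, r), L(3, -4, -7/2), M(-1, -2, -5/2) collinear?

Direction LM = (-4, 2, 1). From the x-coordinate of K, the parameter along the line is τ = (-5 − 3)/(-4) = 2.
Then r = (-7/2) + 2·(1) = -3/2.

-3/2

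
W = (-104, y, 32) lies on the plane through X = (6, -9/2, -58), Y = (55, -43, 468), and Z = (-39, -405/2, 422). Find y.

Coplanarity requires XY · (XZ × XW) = 0.
XY = (49, -77/2, 526), XZ = (-45, -198, 480); the triple product is linear in y with coefficient -47190 and constant term -10664940.
Setting it to zero: y = -226.

-226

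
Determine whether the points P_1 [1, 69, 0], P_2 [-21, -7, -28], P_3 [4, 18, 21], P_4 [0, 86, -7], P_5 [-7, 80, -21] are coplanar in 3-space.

The plane through P_1, P_2, P_3 has normal n = P_1P_2 × P_1P_3 = (-3024, 378, 1350) and equation n·P = 23058.
Checking the remaining points: n·P_4 = 23058, n·P_5 = 23058.
All equal 23058, so all 5 points lie in one plane.

Yes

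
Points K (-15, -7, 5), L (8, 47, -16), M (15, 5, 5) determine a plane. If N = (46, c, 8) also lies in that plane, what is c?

11

The plane through K, L, M has equation 252x − 630y − 1344z = -6090.
Substituting N: (-630)c + (840) = -6090, so c = 11.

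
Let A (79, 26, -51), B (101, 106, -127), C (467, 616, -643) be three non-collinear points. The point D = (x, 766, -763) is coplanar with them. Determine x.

347

Coplanarity requires AB · (AC × AD) = 0.
AB = (22, 80, -76), AC = (388, 590, -592); the triple product is linear in x with coefficient -2520 and constant term 874440.
Setting it to zero: x = 347.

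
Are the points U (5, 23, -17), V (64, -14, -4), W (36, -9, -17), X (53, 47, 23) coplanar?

Yes

The four points are coplanar iff the 3×3 determinant with rows UV, UW, UX is zero.
Rows: (59, -37, 13), (31, -32, 0), (48, 24, 40).
Expanding along the first row: (59)(-1280) − (-37)(1240) + (13)(2280) = 0.
Zero determinant ⇒ coplanar.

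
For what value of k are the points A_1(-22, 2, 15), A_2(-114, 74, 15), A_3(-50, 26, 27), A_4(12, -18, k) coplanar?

53

Normal to plane A_1A_2A_3: n = (864, 1104, -192); plane equation n·P = -19680.
Requiring n·A_4 = -19680: (-192)k + (-9504) = -19680.
So k = 53.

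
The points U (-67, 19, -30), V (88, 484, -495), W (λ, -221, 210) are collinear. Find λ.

-147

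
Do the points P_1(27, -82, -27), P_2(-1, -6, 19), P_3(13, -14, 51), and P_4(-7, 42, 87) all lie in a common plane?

With P_1 as base: P_1P_2 = (-28, 76, 46), P_1P_3 = (-14, 68, 78), P_1P_4 = (-34, 124, 114).
P_1P_3 × P_1P_4 = (-1920, -1056, 576).
P_1P_2 · (P_1P_3 × P_1P_4) = 0.
The scalar triple product vanishes, so the four points are coplanar.

Yes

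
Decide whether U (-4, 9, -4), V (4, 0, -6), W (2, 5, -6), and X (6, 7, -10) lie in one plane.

The four points are coplanar iff the 3×3 determinant with rows UV, UW, UX is zero.
Rows: (8, -9, -2), (6, -4, -2), (10, -2, -6).
Expanding along the first row: (8)(20) − (-9)(-16) + (-2)(28) = -40.
Nonzero ⇒ not coplanar.

No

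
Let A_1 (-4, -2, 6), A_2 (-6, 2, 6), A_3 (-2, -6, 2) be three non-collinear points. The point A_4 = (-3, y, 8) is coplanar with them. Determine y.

Coplanarity requires A_1A_2 · (A_1A_3 × A_1A_4) = 0.
A_1A_2 = (-2, 4, 0), A_1A_3 = (2, -4, -4); the triple product is linear in y with coefficient -8 and constant term -32.
Setting it to zero: y = -4.

-4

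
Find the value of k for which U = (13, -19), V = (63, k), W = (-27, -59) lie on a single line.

The three points are collinear iff det[UV; UW] = 0.
This determinant is linear in k: (40)k + (-1240) = 0, so k = 31.

31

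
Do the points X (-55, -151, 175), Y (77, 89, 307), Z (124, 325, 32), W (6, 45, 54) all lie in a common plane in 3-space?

With X as base: XY = (132, 240, 132), XZ = (179, 476, -143), XW = (61, 196, -121).
XZ × XW = (-29568, 12936, 6048).
XY · (XZ × XW) = 0.
The scalar triple product vanishes, so the four points are coplanar.

Yes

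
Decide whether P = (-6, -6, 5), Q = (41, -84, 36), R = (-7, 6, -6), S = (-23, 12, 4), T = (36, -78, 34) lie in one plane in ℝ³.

No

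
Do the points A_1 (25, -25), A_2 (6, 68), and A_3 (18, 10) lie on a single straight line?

No

A_1A_2 = (-19, 93), A_1A_3 = (-7, 35).
If collinear, A_1A_3 would be a scalar multiple of A_1A_2. But (-19)·(35) ≠ (93)·(-7) (difference -14), so they are not parallel; the points are not collinear.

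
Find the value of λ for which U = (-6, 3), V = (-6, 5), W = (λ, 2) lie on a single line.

The three points are collinear iff det[UV; UW] = 0.
This determinant is linear in λ: (-2)λ + (-12) = 0, so λ = -6.

-6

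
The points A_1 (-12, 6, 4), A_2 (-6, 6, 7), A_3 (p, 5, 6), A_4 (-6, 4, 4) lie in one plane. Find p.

-5

Normal to plane A_1A_2A_4: n = (6, 18, -12); plane equation n·P = -12.
Requiring n·A_3 = -12: (6)p + (18) = -12.
So p = -5.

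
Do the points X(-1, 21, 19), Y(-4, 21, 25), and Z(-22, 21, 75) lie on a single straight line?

XY = (-3, 0, 6), XZ = (-21, 0, 56).
Comparing components 3 and 1: (6)(-21) − (-3)(56) = 42 ≠ 0, so XY and XZ are not parallel and the points are not collinear.

No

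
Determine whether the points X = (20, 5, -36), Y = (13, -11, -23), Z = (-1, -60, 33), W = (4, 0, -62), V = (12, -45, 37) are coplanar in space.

No

The plane through X, Y, Z has normal n = XY × XZ = (-259, 210, 119) and equation n·P = -8414.
Checking the remaining points: n·W = -8414, n·V = -8155.
Since n·V = -8155 ≠ -8414, V is off the plane and the points are not all coplanar.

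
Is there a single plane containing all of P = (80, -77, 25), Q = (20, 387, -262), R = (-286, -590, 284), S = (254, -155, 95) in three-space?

No

A normal to the plane through P, Q, R is n = PQ × PR = (-27055, 120582, 200604).
The plane has equation n·X = -6434114. For S: n·S = -6504800.
-6504800 ≠ -6434114, so S is off the plane.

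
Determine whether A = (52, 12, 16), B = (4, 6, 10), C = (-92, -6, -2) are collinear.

AB = (-48, -6, -6), AC = (-144, -18, -18).
AB × AC = (0, 0, 0).
The cross product vanishes, so the three points are collinear.

Yes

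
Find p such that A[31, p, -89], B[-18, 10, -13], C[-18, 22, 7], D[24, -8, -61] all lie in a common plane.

-23

Coplanarity ⇔ det[AB; AC; AD] = 0.
Expanding, this is linear in p: (-840)p + (-19320) = 0.
So p = -23.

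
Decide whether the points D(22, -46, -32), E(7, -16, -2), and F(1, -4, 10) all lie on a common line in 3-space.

DE = (-15, 30, 30), DF = (-21, 42, 42).
Each component of DF is 7/5 times the corresponding component of DE, so DF = 7/5·DE and the points are collinear.

Yes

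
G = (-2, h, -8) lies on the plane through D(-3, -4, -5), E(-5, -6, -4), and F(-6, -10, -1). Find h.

0

The plane through D, E, F has equation −2x + 5y + 6z = -44.
Substituting G: (5)h + (-44) = -44, so h = 0.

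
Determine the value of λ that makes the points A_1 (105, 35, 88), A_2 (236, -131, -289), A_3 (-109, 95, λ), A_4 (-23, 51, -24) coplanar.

10

Normal to plane A_1A_2A_4: n = (24624, 62928, -19152); plane equation n·P = 3102624.
Requiring n·A_3 = 3102624: (-19152)λ + (3294144) = 3102624.
So λ = 10.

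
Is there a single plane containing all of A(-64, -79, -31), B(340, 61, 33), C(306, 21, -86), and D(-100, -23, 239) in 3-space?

The four points are coplanar iff the 3×3 determinant with rows AB, AC, AD is zero.
Rows: (404, 140, 64), (370, 100, -55), (-36, 56, 270).
Expanding along the first row: (404)(30080) − (140)(97920) + (64)(24320) = 0.
Zero determinant ⇒ coplanar.

Yes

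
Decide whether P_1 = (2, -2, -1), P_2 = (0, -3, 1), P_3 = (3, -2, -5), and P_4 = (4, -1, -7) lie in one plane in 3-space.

With P_1 as base: P_1P_2 = (-2, -1, 2), P_1P_3 = (1, 0, -4), P_1P_4 = (2, 1, -6).
P_1P_3 × P_1P_4 = (4, -2, 1).
P_1P_2 · (P_1P_3 × P_1P_4) = -4.
Since -4 ≠ 0, the four points are not coplanar.

No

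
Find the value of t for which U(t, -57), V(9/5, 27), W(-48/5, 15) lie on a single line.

-78

The three points are collinear iff det[UV; UW] = 0.
This determinant is linear in t: (12)t + (936) = 0, so t = -78.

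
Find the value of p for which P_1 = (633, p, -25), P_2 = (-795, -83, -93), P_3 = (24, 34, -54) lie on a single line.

Collinearity requires P_1P_2 × P_1P_3 = 0; each component is linear in p.
The x-component gives (-39)p + (4719) = 0, so p = 121.
The remaining components then also vanish.

121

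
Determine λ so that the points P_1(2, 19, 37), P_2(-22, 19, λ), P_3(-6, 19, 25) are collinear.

Direction P_1P_3 = (-8, 0, -12). From the x-coordinate of P_2, the parameter along the line is τ = (-22 − 2)/(-8) = 3.
Then λ = 37 + 3·(-12) = 1.

1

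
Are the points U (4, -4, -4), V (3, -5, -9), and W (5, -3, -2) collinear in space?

No

UV = (-1, -1, -5), UW = (1, 1, 2).
UV × UW = (3, -3, 0).
The cross product is nonzero, so the points do not lie on one line.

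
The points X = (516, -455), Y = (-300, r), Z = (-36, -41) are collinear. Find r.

The three points are collinear iff det[XY; XZ] = 0.
This determinant is linear in r: (552)r + (-86664) = 0, so r = 157.

157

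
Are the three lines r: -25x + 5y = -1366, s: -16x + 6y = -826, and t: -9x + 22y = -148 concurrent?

Intersecting r and s: solving the 2×2 system gives (x, y) = (2033/35, 603/35).
Substitute into t: (-9)(2033/35) + (22)(603/35) = -5031/35.
But t requires -148 ≠ -5031/35, so the three lines have no common point.

No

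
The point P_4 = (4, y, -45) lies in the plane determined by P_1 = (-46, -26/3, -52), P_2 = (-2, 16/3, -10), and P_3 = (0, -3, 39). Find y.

15

A normal to the plane is n = P_1P_2 × P_1P_3 = (1036, -2072, -1184/3).
P_4 lies in the plane iff n · P_1P_4 = 0.
This gives (-2072)y + (31080) = 0, so y = 15.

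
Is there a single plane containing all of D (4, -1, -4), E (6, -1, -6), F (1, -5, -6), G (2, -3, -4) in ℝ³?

A normal to the plane through D, E, F is n = DE × DF = (-8, 10, -8).
The plane has equation n·P = -10. For G: n·G = -14.
-14 ≠ -10, so G is off the plane.

No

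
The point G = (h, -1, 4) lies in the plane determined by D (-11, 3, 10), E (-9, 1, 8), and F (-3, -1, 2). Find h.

-5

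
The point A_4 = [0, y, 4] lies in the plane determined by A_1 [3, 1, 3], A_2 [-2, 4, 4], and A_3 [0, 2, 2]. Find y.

A normal to the plane is n = A_1A_2 × A_1A_3 = (-4, -8, 4).
A_4 lies in the plane iff n · A_1A_4 = 0.
This gives (-8)y + (24) = 0, so y = 3.

3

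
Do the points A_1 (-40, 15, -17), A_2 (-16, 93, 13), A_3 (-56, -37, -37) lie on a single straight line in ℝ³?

A_1A_2 = (24, 78, 30), A_1A_3 = (-16, -52, -20).
A_1A_2 × A_1A_3 = (0, 0, 0).
The cross product vanishes, so the three points are collinear.

Yes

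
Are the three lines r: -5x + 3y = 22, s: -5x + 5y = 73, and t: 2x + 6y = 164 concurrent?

No

Intersecting r and s: solving the 2×2 system gives (x, y) = (109/10, 51/2).
Substitute into t: (2)(109/10) + (6)(51/2) = 874/5.
But t requires 164 ≠ 874/5, so the three lines have no common point.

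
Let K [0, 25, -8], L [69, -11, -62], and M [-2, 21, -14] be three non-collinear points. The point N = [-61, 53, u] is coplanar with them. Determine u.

A normal to the plane is n = KL × KM = (0, 522, -348).
N lies in the plane iff n · KN = 0.
This gives (-348)u + (11832) = 0, so u = 34.

34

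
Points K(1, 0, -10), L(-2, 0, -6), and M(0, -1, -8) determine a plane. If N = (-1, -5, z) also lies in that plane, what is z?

The plane through K, L, M has equation 4x + 2y + 3z = -26.
Substituting N: (3)z + (-14) = -26, so z = -4.

-4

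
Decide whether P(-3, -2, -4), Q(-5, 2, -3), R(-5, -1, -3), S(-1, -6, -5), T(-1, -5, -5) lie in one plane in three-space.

The plane through P, Q, R has normal n = PQ × PR = (3, 0, 6) and equation n·X = -33.
Checking the remaining points: n·S = -33, n·T = -33.
All equal -33, so all 5 points lie in one plane.

Yes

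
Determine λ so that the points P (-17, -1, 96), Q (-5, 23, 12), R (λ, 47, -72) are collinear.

Collinearity requires PQ × PR = 0; each component is linear in λ.
The y-component gives (-84)λ + (588) = 0, so λ = 7.
The remaining components then also vanish.

7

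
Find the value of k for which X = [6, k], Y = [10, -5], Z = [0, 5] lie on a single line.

-1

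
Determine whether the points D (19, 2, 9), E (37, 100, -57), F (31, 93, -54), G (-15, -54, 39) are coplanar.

No

With D as base: DE = (18, 98, -66), DF = (12, 91, -63), DG = (-34, -56, 30).
DF × DG = (-798, 1782, 2422).
DE · (DF × DG) = 420.
Since 420 ≠ 0, the four points are not coplanar.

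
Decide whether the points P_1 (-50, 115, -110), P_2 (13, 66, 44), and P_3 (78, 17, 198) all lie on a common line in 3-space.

No

P_1P_2 = (63, -49, 154), P_1P_3 = (128, -98, 308).
P_1P_2 × P_1P_3 = (0, 308, 98).
The cross product is nonzero, so the points do not lie on one line.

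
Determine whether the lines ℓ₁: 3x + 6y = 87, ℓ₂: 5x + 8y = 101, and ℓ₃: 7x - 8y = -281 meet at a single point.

Yes

Intersecting ℓ₁ and ℓ₂: solving the 2×2 system gives (x, y) = (-15, 22).
Substitute into ℓ₃: (7)(-15) + (-8)(22) = -281.
This equals -281, so (-15, 22) lies on all three lines and they are concurrent.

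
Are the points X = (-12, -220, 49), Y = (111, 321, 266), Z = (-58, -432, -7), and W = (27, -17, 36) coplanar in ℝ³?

Yes

With X as base: XY = (123, 541, 217), XZ = (-46, -212, -56), XW = (39, 203, -13).
XZ × XW = (14124, -2782, -1070).
XY · (XZ × XW) = 0.
The scalar triple product vanishes, so the four points are coplanar.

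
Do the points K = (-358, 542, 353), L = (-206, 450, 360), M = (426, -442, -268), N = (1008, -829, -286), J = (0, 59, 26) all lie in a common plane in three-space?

Yes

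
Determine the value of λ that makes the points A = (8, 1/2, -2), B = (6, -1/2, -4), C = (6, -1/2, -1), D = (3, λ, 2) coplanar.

Normal to plane ABC: n = (-3, 6, 0); plane equation n·P = -21.
Requiring n·D = -21: (6)λ + (-9) = -21.
So λ = -2.

-2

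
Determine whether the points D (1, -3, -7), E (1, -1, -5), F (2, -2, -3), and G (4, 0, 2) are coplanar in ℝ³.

A normal to the plane through D, E, F is n = DE × DF = (6, 2, -2).
The plane has equation n·P = 14. For G: n·G = 20.
20 ≠ 14, so G is off the plane.

No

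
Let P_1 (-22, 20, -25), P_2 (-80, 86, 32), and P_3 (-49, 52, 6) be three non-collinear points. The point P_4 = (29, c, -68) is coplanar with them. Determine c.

-36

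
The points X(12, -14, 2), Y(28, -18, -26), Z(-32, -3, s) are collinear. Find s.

79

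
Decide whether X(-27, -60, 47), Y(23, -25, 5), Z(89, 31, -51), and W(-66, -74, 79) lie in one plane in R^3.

Yes

The four points are coplanar iff the 3×3 determinant with rows XY, XZ, XW is zero.
Rows: (50, 35, -42), (116, 91, -98), (-39, -14, 32).
Expanding along the first row: (50)(1540) − (35)(-110) + (-42)(1925) = 0.
Zero determinant ⇒ coplanar.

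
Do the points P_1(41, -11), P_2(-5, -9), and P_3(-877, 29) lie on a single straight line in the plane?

No

P_1P_2 = (-46, 2), P_1P_3 = (-918, 40).
Twice the signed area of △P_1P_2P_3 is (-46)(40) − (2)(-918) = -4.
The area is nonzero, so the three points are not collinear.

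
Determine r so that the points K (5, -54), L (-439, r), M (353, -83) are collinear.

The three points are collinear iff det[KL; KM] = 0.
This determinant is linear in r: (-348)r + (-5916) = 0, so r = -17.

-17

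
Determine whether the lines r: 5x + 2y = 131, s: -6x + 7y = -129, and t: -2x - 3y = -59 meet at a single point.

Lines aᵢx + bᵢy = cᵢ with pairwise distinct directions are concurrent exactly when det[aᵢ bᵢ cᵢ] = 0.
Here the determinant is 0.
It vanishes, so the lines are concurrent at (25, 3).

Yes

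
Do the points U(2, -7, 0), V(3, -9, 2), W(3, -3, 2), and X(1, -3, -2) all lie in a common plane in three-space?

With U as base: UV = (1, -2, 2), UW = (1, 4, 2), UX = (-1, 4, -2).
UW × UX = (-16, 0, 8).
UV · (UW × UX) = 0.
The scalar triple product vanishes, so the four points are coplanar.

Yes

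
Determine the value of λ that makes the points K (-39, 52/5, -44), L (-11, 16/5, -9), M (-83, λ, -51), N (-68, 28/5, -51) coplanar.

8/5

Normal to plane KLN: n = (1092/5, -819, -1716/5); plane equation n·P = -9672/5.
Requiring n·M = -9672/5: (-819)λ + (-624) = -9672/5.
So λ = 8/5.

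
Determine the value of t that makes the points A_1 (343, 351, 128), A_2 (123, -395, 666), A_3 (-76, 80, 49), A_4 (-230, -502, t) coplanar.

The points are coplanar iff A_1A_2 · (A_1A_3 × A_1A_4) = 0.
Expanding, this is linear in t: (-252954)t + (122176782) = 0.
So t = 483.

483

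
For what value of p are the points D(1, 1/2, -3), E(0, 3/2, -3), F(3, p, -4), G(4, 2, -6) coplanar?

Coplanarity ⇔ det[DE; DF; DG] = 0.
Expanding, this is linear in p: (3)p + (0) = 0.
So p = 0.

0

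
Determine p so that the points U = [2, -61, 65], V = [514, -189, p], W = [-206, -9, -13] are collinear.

257

Collinearity requires UV × UW = 0; each component is linear in p.
The x-component gives (-52)p + (13364) = 0, so p = 257.
The remaining components then also vanish.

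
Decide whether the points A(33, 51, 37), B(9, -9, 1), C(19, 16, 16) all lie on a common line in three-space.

Yes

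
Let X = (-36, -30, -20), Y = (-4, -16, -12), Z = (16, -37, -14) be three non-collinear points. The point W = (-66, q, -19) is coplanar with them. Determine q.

-7

A normal to the plane is n = XY × XZ = (140, 224, -952).
W lies in the plane iff n · XW = 0.
This gives (224)q + (1568) = 0, so q = -7.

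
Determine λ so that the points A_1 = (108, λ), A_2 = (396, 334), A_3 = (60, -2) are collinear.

46

Collinearity: (A_1 − A_2) must be parallel to (A_3 − A_2) = (-336, -336).
Cross-multiplying the components: (λ − 334)·(-336) = (-288)·(-336).
Solving gives λ = 46.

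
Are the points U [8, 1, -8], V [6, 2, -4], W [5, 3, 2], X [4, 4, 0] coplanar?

No

With U as base: UV = (-2, 1, 4), UW = (-3, 2, 10), UX = (-4, 3, 8).
UW × UX = (-14, -16, -1).
UV · (UW × UX) = 8.
Since 8 ≠ 0, the four points are not coplanar.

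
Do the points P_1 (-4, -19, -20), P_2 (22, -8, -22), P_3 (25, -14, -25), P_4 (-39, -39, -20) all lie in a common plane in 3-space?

With P_1 as base: P_1P_2 = (26, 11, -2), P_1P_3 = (29, 5, -5), P_1P_4 = (-35, -20, 0).
P_1P_3 × P_1P_4 = (-100, 175, -405).
P_1P_2 · (P_1P_3 × P_1P_4) = 135.
Since 135 ≠ 0, the four points are not coplanar.

No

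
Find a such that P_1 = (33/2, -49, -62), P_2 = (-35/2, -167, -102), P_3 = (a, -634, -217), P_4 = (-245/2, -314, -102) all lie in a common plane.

Normal to plane P_1P_2P_4: n = (-5880, 4200, -7392); plane equation n·P = 155484.
Requiring n·P_3 = 155484: (-5880)a + (-1058736) = 155484.
So a = -413/2.

-413/2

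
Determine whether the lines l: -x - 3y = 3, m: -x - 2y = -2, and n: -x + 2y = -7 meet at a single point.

Intersecting l and m: solving the 2×2 system gives (x, y) = (12, -5).
Substitute into n: (-1)(12) + (2)(-5) = -22.
But n requires -7 ≠ -22, so the three lines have no common point.

No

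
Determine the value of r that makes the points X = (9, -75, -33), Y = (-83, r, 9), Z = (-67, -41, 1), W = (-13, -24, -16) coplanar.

-29

Normal to plane XZW: n = (-1156, 544, -3128); plane equation n·P = 52020.
Requiring n·Y = 52020: (544)r + (67796) = 52020.
So r = -29.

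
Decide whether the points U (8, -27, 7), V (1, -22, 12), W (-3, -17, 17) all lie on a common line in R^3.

UV = (-7, 5, 5), UW = (-11, 10, 10).
UV × UW = (0, 15, -15).
The cross product is nonzero, so the points do not lie on one line.

No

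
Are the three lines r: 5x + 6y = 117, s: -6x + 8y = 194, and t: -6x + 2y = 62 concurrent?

Yes

Intersecting r and s: solving the 2×2 system gives (x, y) = (-3, 22).
Substitute into t: (-6)(-3) + (2)(22) = 62.
This equals 62, so (-3, 22) lies on all three lines and they are concurrent.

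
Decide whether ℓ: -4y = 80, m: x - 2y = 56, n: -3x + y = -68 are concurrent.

Intersecting ℓ and m: solving the 2×2 system gives (x, y) = (16, -20).
Substitute into n: (-3)(16) + (1)(-20) = -68.
This equals -68, so (16, -20) lies on all three lines and they are concurrent.

Yes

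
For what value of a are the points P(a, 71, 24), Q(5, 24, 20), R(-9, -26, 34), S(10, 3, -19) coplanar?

14

The points are coplanar iff PQ · (PR × PS) = 0.
Expanding, this is linear in a: (-2244)a + (31416) = 0.
So a = 14.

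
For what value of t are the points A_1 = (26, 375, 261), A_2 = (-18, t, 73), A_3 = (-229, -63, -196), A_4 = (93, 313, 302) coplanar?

Coplanarity ⇔ det[A_1A_2; A_1A_3; A_1A_4] = 0.
Expanding, this is linear in t: (-20164)t + (1109020) = 0.
So t = 55.

55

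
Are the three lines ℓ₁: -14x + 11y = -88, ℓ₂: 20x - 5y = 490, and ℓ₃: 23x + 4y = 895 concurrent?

The three lines meet at one point iff the augmented coefficient matrix [aᵢ bᵢ cᵢ] has rank < 3, i.e. its determinant vanishes.
Here the determinant is 0.
It vanishes, so the lines are concurrent at (33, 34).

Yes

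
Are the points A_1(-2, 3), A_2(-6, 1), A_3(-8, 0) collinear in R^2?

A_1A_2 = (-4, -2), A_1A_3 = (-6, -3).
det[A_1A_2; A_1A_3] = (-4)(-3) − (-2)(-6) = 0.
The determinant is zero, so the points are collinear.

Yes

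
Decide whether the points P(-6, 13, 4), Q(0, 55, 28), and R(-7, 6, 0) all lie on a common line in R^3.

Yes

PQ = (6, 42, 24), PR = (-1, -7, -4).
PQ × PR = (0, 0, 0).
The cross product vanishes, so the three points are collinear.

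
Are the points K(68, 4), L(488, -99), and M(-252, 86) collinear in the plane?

No

KL = (420, -103), KM = (-320, 82).
Twice the signed area of △KLM is (420)(82) − (-103)(-320) = 1480.
The area is nonzero, so the three points are not collinear.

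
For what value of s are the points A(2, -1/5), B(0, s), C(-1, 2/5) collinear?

1/5

The three points are collinear iff det[AB; AC] = 0.
This determinant is linear in s: (3)s + (-3/5) = 0, so s = 1/5.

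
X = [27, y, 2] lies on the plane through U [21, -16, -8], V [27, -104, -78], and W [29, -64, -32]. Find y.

A normal to the plane is n = UV × UW = (-1248, -416, 416).
X lies in the plane iff n · UX = 0.
This gives (-416)y + (-9984) = 0, so y = -24.

-24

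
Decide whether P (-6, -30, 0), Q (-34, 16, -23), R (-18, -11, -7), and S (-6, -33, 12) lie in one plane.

A normal to the plane through P, Q, R is n = PQ × PR = (115, 80, 20).
The plane has equation n·X = -3090. For S: n·S = -3090.
Equal, so S lies in the plane and all four are coplanar.

Yes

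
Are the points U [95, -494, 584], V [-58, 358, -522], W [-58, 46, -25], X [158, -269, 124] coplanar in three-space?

A normal to the plane through U, V, W is n = UV × UW = (78372, 76041, 47736).
The plane has equation n·P = -2241090. For X: n·X = -2152989.
-2152989 ≠ -2241090, so X is off the plane.

No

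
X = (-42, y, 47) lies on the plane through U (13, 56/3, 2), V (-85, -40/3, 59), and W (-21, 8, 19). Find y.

A normal to the plane is n = UV × UW = (64, -272, -128/3).
X lies in the plane iff n · UX = 0.
This gives (-272)y + (-1088/3) = 0, so y = -4/3.

-4/3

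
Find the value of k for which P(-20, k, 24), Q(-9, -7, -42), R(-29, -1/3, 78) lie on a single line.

Collinearity requires PQ × PR = 0; each component is linear in k.
The x-component gives (-120)k + (-400) = 0, so k = -10/3.
The remaining components then also vanish.

-10/3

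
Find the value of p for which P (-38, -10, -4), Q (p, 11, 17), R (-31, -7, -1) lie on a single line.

11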